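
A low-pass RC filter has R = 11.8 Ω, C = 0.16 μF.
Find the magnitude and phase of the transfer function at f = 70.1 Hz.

Step 1 — Angular frequency: ω = 2π·70.1 = 440.5 rad/s.
Step 2 — Transfer function: H(jω) = 1/(1 + jωRC).
Step 3 — Denominator: 1 + jωRC = 1 + j·440.5·11.8·1.6e-07 = 1 + j0.0008316.
Step 4 — H = 1 - j0.0008316.
Step 5 — Magnitude: |H| = 1 (-0.0 dB); phase: φ = -0.0°.

|H| = 1 (-0.0 dB), φ = -0.0°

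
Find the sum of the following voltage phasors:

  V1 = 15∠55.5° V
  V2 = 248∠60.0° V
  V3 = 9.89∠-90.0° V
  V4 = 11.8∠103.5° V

Step 1 — Convert each phasor to rectangular form:
  V1 = 15·(cos(55.5°) + j·sin(55.5°)) = 8.496 + j12.36 V
  V2 = 248·(cos(60.0°) + j·sin(60.0°)) = 124 + j214.8 V
  V3 = 9.89·(cos(-90.0°) + j·sin(-90.0°)) = 0 - j9.89 V
  V4 = 11.8·(cos(103.5°) + j·sin(103.5°)) = -2.755 + j11.47 V
Step 2 — Sum components: V_total = 129.7 + j228.7 V.
Step 3 — Convert to polar: |V_total| = 263 V, ∠V_total = 60.4°.

V_total = 263∠60.4° V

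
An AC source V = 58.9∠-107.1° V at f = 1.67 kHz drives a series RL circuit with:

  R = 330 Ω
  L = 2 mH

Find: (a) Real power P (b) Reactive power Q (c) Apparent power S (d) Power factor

Step 1 — Angular frequency: ω = 2π·f = 2π·1670 = 1.049e+04 rad/s.
Step 2 — Component impedances:
  R: Z = R = 330 Ω
  L: Z = jωL = j·1.049e+04·0.002 = 0 + j20.99 Ω
Step 3 — Series combination: Z_total = R + L = 330 + j20.99 Ω = 330.7∠3.6° Ω.
Step 4 — Source phasor: V = 58.9∠-107.1° V = -17.32 - j56.3 V.
Step 5 — Current: I = V / Z = -0.06308 - j0.1666 A = 0.1781∠-110.7° A.
Step 6 — Complex power: S = V·I* = 10.47 + j0.6658 VA.
Step 7 — Real power: P = Re(S) = 10.47 W.
Step 8 — Reactive power: Q = Im(S) = 0.6658 VAR.
Step 9 — Apparent power: |S| = 10.49 VA.
Step 10 — Power factor: PF = P/|S| = 0.998 (lagging).

(a) P = 10.47 W  (b) Q = 0.6658 VAR  (c) S = 10.49 VA  (d) PF = 0.998 (lagging)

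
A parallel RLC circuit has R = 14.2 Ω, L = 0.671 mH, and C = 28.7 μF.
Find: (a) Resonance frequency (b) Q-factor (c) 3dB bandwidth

Step 1 — Resonance: ω₀ = 1/√(LC) = 1/√(0.000671·2.87e-05) = 7206 rad/s.
Step 2 — f₀ = ω₀/(2π) = 1147 Hz.
Step 3 — Parallel Q: Q = R/(ω₀L) = 14.2/(7206·0.000671) = 2.937.
Step 4 — Bandwidth: Δω = ω₀/Q = 2454 rad/s; BW = Δω/(2π) = 390.5 Hz.

(a) f₀ = 1147 Hz  (b) Q = 2.937  (c) BW = 390.5 Hz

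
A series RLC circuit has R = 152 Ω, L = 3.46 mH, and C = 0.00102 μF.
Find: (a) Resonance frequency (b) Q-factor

Step 1 — Resonance condition Im(Z)=0 gives ω₀ = 1/√(LC).
Step 2 — ω₀ = 1/√(0.00346·1.02e-09) = 5.323e+05 rad/s.
Step 3 — f₀ = ω₀/(2π) = 8.472e+04 Hz.
Step 4 — Series Q: Q = ω₀L/R = 5.323e+05·0.00346/152 = 12.12.

(a) f₀ = 8.472e+04 Hz  (b) Q = 12.12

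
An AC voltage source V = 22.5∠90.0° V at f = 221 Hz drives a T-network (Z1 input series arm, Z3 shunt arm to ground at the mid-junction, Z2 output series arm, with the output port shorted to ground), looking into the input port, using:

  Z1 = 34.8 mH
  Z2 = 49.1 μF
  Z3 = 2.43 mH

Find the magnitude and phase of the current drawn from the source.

Step 1 — Angular frequency: ω = 2π·f = 2π·221 = 1389 rad/s.
Step 2 — Component impedances:
  Z1: Z = jωL = j·1389·0.0348 = 0 + j48.32 Ω
  Z2: Z = 1/(jωC) = -j/(ω·C) = 0 - j14.67 Ω
  Z3: Z = jωL = j·1389·0.00243 = 0 + j3.374 Ω
Step 3 — With the output port shorted to ground, the output series arm Z2 runs from the junction to ground; the shunt arm Z3 also runs from the junction to ground. They appear in parallel: Z3 || Z2 = 0 + j4.382 Ω.
Step 4 — Series with input arm Z1: Z_in = Z1 + (Z3 || Z2) = 0 + j52.71 Ω = 52.71∠90.0° Ω.
Step 5 — Source phasor: V = 22.5∠90.0° V = 0 + j22.5 V.
Step 6 — Ohm's law: I = V / Z_total = (0 + j22.5) / (0 + j52.71) = 0.4269 A.
Step 7 — Convert to polar: |I| = 0.4269 A, ∠I = -0.0°.

I = 0.4269∠-0.0° A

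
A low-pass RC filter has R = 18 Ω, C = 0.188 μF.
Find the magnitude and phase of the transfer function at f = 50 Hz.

Step 1 — Angular frequency: ω = 2π·50 = 314.2 rad/s.
Step 2 — Transfer function: H(jω) = 1/(1 + jωRC).
Step 3 — Denominator: 1 + jωRC = 1 + j·314.2·18·1.88e-07 = 1 + j0.001063.
Step 4 — H = 1 - j0.001063.
Step 5 — Magnitude: |H| = 1 (-0.0 dB); phase: φ = -0.1°.

|H| = 1 (-0.0 dB), φ = -0.1°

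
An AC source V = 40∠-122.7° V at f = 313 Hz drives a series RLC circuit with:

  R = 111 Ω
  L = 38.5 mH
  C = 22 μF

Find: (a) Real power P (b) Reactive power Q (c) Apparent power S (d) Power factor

Step 1 — Angular frequency: ω = 2π·f = 2π·313 = 1967 rad/s.
Step 2 — Component impedances:
  R: Z = R = 111 Ω
  L: Z = jωL = j·1967·0.0385 = 0 + j75.72 Ω
  C: Z = 1/(jωC) = -j/(ω·C) = 0 - j23.11 Ω
Step 3 — Series combination: Z_total = R + L + C = 111 + j52.6 Ω = 122.8∠25.4° Ω.
Step 4 — Source phasor: V = 40∠-122.7° V = -21.61 - j33.66 V.
Step 5 — Current: I = V / Z = -0.2763 - j0.1723 A = 0.3256∠-148.1° A.
Step 6 — Complex power: S = V·I* = 11.77 + j5.578 VA.
Step 7 — Real power: P = Re(S) = 11.77 W.
Step 8 — Reactive power: Q = Im(S) = 5.578 VAR.
Step 9 — Apparent power: |S| = 13.03 VA.
Step 10 — Power factor: PF = P/|S| = 0.9037 (lagging).

(a) P = 11.77 W  (b) Q = 5.578 VAR  (c) S = 13.03 VA  (d) PF = 0.9037 (lagging)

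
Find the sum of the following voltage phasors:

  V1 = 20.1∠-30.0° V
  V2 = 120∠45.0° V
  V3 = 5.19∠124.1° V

Step 1 — Convert each phasor to rectangular form:
  V1 = 20.1·(cos(-30.0°) + j·sin(-30.0°)) = 17.41 - j10.05 V
  V2 = 120·(cos(45.0°) + j·sin(45.0°)) = 84.85 + j84.85 V
  V3 = 5.19·(cos(124.1°) + j·sin(124.1°)) = -2.91 + j4.298 V
Step 2 — Sum components: V_total = 99.35 + j79.1 V.
Step 3 — Convert to polar: |V_total| = 127 V, ∠V_total = 38.5°.

V_total = 127∠38.5° V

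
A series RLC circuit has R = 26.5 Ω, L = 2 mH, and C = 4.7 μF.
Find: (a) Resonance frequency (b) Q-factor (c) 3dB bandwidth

Step 1 — Resonance: ω₀ = 1/√(LC) = 1/√(0.002·4.7e-06) = 1.031e+04 rad/s.
Step 2 — f₀ = ω₀/(2π) = 1642 Hz.
Step 3 — Series Q: Q = ω₀L/R = 1.031e+04·0.002/26.5 = 0.7784.
Step 4 — Bandwidth: Δω = ω₀/Q = 1.325e+04 rad/s; BW = Δω/(2π) = 2109 Hz.

(a) f₀ = 1642 Hz  (b) Q = 0.7784  (c) BW = 2109 Hz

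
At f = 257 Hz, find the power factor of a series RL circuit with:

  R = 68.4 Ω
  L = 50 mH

Step 1 — Angular frequency: ω = 2π·f = 2π·257 = 1615 rad/s.
Step 2 — Component impedances:
  R: Z = R = 68.4 Ω
  L: Z = jωL = j·1615·0.05 = 0 + j80.74 Ω
Step 3 — Series combination: Z_total = R + L = 68.4 + j80.74 Ω = 105.8∠49.7° Ω.
Step 4 — Power factor: PF = cos(φ) = Re(Z)/|Z| = 68.4/105.82 = 0.6464.
Step 5 — Type: Im(Z) = 80.74 ⇒ lagging (phase φ = 49.7°).

PF = 0.6464 (lagging, φ = 49.7°)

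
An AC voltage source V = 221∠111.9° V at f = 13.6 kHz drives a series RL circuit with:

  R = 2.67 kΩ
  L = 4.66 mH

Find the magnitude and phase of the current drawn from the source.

Step 1 — Angular frequency: ω = 2π·f = 2π·1.36e+04 = 8.545e+04 rad/s.
Step 2 — Component impedances:
  R: Z = R = 2670 Ω
  L: Z = jωL = j·8.545e+04·0.00466 = 0 + j398.2 Ω
Step 3 — Series combination: Z_total = R + L = 2670 + j398.2 Ω = 2700∠8.5° Ω.
Step 4 — Source phasor: V = 221∠111.9° V = -82.43 + j205.1 V.
Step 5 — Ohm's law: I = V / Z_total = (-82.43 + j205.1) / (2670 + j398.2) = -0.019 + j0.07963 A.
Step 6 — Convert to polar: |I| = 0.08187 A, ∠I = 103.4°.

I = 0.08187∠103.4° A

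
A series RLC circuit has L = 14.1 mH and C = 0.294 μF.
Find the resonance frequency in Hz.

Step 1 — Resonance condition Im(Z)=0 gives ω₀ = 1/√(LC).
Step 2 — ω₀ = 1/√(0.0141·2.94e-07) = 1.553e+04 rad/s.
Step 3 — f₀ = ω₀/(2π) = 2472 Hz.

f₀ = 2472 Hz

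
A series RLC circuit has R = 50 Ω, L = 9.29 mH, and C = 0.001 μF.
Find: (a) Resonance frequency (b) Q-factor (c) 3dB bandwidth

Step 1 — Resonance condition Im(Z)=0 gives ω₀ = 1/√(LC).
Step 2 — ω₀ = 1/√(0.00929·1e-09) = 3.281e+05 rad/s.
Step 3 — f₀ = ω₀/(2π) = 5.222e+04 Hz.
Step 4 — Series Q: Q = ω₀L/R = 3.281e+05·0.00929/50 = 60.96.
Step 5 — 3dB bandwidth: Δω = ω₀/Q = 5382 rad/s; BW = Δω/(2π) = 856.6 Hz.

(a) f₀ = 5.222e+04 Hz  (b) Q = 60.96  (c) BW = 856.6 Hz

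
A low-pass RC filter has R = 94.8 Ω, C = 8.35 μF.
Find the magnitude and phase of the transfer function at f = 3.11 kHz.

Step 1 — Angular frequency: ω = 2π·3110 = 1.954e+04 rad/s.
Step 2 — Transfer function: H(jω) = 1/(1 + jωRC).
Step 3 — Denominator: 1 + jωRC = 1 + j·1.954e+04·94.8·8.35e-06 = 1 + j15.47.
Step 4 — H = 0.004162 - j0.06438.
Step 5 — Magnitude: |H| = 0.06451 (-23.8 dB); phase: φ = -86.3°.

|H| = 0.06451 (-23.8 dB), φ = -86.3°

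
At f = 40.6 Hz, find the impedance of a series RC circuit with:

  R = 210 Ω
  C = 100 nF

Step 1 — Angular frequency: ω = 2π·f = 2π·40.6 = 255.1 rad/s.
Step 2 — Component impedances:
  R: Z = R = 210 Ω
  C: Z = 1/(jωC) = -j/(ω·C) = 0 - j3.92e+04 Ω
Step 3 — Series combination: Z_total = R + C = 210 - j3.92e+04 Ω = 3.92e+04∠-89.7° Ω.

Z = 210 - j3.92e+04 Ω = 3.92e+04∠-89.7° Ω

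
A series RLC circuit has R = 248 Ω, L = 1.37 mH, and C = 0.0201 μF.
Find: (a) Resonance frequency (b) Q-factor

Step 1 — Resonance condition Im(Z)=0 gives ω₀ = 1/√(LC).
Step 2 — ω₀ = 1/√(0.00137·2.01e-08) = 1.906e+05 rad/s.
Step 3 — f₀ = ω₀/(2π) = 3.033e+04 Hz.
Step 4 — Series Q: Q = ω₀L/R = 1.906e+05·0.00137/248 = 1.053.

(a) f₀ = 3.033e+04 Hz  (b) Q = 1.053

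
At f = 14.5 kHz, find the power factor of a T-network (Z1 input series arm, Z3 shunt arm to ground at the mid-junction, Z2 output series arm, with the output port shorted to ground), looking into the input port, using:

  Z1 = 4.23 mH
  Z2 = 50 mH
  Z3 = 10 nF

Step 1 — Angular frequency: ω = 2π·f = 2π·1.45e+04 = 9.111e+04 rad/s.
Step 2 — Component impedances:
  Z1: Z = jωL = j·9.111e+04·0.00423 = 0 + j385.4 Ω
  Z2: Z = jωL = j·9.111e+04·0.05 = 0 + j4555 Ω
  Z3: Z = 1/(jωC) = -j/(ω·C) = 0 - j1098 Ω
Step 3 — With the output port shorted to ground, the output series arm Z2 runs from the junction to ground; the shunt arm Z3 also runs from the junction to ground. They appear in parallel: Z3 || Z2 = 0 - j1446 Ω.
Step 4 — Series with input arm Z1: Z_in = Z1 + (Z3 || Z2) = 0 - j1061 Ω = 1061∠-90.0° Ω.
Step 5 — Power factor: PF = cos(φ) = Re(Z)/|Z| = 0/1061 = 0.
Step 6 — Type: Im(Z) = -1061 ⇒ leading (phase φ = -90.0°).

PF = 0 (leading, φ = -90.0°)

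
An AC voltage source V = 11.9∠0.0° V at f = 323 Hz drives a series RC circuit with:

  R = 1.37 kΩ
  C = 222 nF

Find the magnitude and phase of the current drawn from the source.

Step 1 — Angular frequency: ω = 2π·f = 2π·323 = 2029 rad/s.
Step 2 — Component impedances:
  R: Z = R = 1370 Ω
  C: Z = 1/(jωC) = -j/(ω·C) = 0 - j2220 Ω
Step 3 — Series combination: Z_total = R + C = 1370 - j2220 Ω = 2608∠-58.3° Ω.
Step 4 — Source phasor: V = 11.9∠0.0° V = 11.9 V.
Step 5 — Ohm's law: I = V / Z_total = (11.9) / (1370 - j2220) = 0.002396 + j0.003882 A.
Step 6 — Convert to polar: |I| = 0.004562 A, ∠I = 58.3°.

I = 0.004562∠58.3° A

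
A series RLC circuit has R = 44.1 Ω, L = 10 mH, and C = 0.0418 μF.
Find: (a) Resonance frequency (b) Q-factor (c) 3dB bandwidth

Step 1 — Resonance: ω₀ = 1/√(LC) = 1/√(0.01·4.18e-08) = 4.891e+04 rad/s.
Step 2 — f₀ = ω₀/(2π) = 7785 Hz.
Step 3 — Series Q: Q = ω₀L/R = 4.891e+04·0.01/44.1 = 11.09.
Step 4 — Bandwidth: Δω = ω₀/Q = 4410 rad/s; BW = Δω/(2π) = 701.9 Hz.

(a) f₀ = 7785 Hz  (b) Q = 11.09  (c) BW = 701.9 Hz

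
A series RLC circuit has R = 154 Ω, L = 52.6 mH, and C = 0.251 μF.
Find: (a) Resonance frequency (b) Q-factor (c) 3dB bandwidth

Step 1 — Resonance: ω₀ = 1/√(LC) = 1/√(0.0526·2.51e-07) = 8703 rad/s.
Step 2 — f₀ = ω₀/(2π) = 1385 Hz.
Step 3 — Series Q: Q = ω₀L/R = 8703·0.0526/154 = 2.973.
Step 4 — Bandwidth: Δω = ω₀/Q = 2928 rad/s; BW = Δω/(2π) = 466 Hz.

(a) f₀ = 1385 Hz  (b) Q = 2.973  (c) BW = 466 Hz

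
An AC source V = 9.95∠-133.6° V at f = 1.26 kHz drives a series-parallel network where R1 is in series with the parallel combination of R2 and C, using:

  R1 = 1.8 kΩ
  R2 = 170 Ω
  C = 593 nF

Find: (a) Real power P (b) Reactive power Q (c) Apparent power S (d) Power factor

Step 1 — Angular frequency: ω = 2π·f = 2π·1260 = 7917 rad/s.
Step 2 — Component impedances:
  R1: Z = R = 1800 Ω
  R2: Z = R = 170 Ω
  C: Z = 1/(jωC) = -j/(ω·C) = 0 - j213 Ω
Step 3 — Parallel branch: R2 || C = 1/(1/R2 + 1/C) = 103.9 - j82.88 Ω.
Step 4 — Series with R1: Z_total = R1 + (R2 || C) = 1904 - j82.88 Ω = 1906∠-2.5° Ω.
Step 5 — Source phasor: V = 9.95∠-133.6° V = -6.862 - j7.206 V.
Step 6 — Current: I = V / Z = -0.003433 - j0.003934 A = 0.005221∠-131.1° A.
Step 7 — Complex power: S = V·I* = 0.0519 - j0.00226 VA.
Step 8 — Real power: P = Re(S) = 0.0519 W.
Step 9 — Reactive power: Q = Im(S) = -0.00226 VAR.
Step 10 — Apparent power: |S| = 0.05195 VA.
Step 11 — Power factor: PF = P/|S| = 0.9991 (leading).

(a) P = 0.0519 W  (b) Q = -0.00226 VAR  (c) S = 0.05195 VA  (d) PF = 0.9991 (leading)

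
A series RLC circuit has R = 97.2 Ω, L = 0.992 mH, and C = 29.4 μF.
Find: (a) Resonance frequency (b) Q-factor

Step 1 — Resonance condition Im(Z)=0 gives ω₀ = 1/√(LC).
Step 2 — ω₀ = 1/√(0.000992·2.94e-05) = 5856 rad/s.
Step 3 — f₀ = ω₀/(2π) = 931.9 Hz.
Step 4 — Series Q: Q = ω₀L/R = 5856·0.000992/97.2 = 0.05976.

(a) f₀ = 931.9 Hz  (b) Q = 0.05976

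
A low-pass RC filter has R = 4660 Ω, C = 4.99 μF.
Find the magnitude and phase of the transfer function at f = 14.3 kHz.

Step 1 — Angular frequency: ω = 2π·1.43e+04 = 8.985e+04 rad/s.
Step 2 — Transfer function: H(jω) = 1/(1 + jωRC).
Step 3 — Denominator: 1 + jωRC = 1 + j·8.985e+04·4660·4.99e-06 = 1 + j2089.
Step 4 — H = 2.291e-07 - j0.0004786.
Step 5 — Magnitude: |H| = 0.0004786 (-66.4 dB); phase: φ = -90.0°.

|H| = 0.0004786 (-66.4 dB), φ = -90.0°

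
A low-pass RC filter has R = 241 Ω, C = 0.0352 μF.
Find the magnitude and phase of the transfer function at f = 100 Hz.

Step 1 — Angular frequency: ω = 2π·100 = 628.3 rad/s.
Step 2 — Transfer function: H(jω) = 1/(1 + jωRC).
Step 3 — Denominator: 1 + jωRC = 1 + j·628.3·241·3.52e-08 = 1 + j0.00533.
Step 4 — H = 1 - j0.00533.
Step 5 — Magnitude: |H| = 1 (-0.0 dB); phase: φ = -0.3°.

|H| = 1 (-0.0 dB), φ = -0.3°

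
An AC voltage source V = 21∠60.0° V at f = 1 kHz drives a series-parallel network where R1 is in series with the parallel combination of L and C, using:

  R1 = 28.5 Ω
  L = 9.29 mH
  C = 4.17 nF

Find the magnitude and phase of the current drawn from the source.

Step 1 — Angular frequency: ω = 2π·f = 2π·1000 = 6283 rad/s.
Step 2 — Component impedances:
  R1: Z = R = 28.5 Ω
  L: Z = jωL = j·6283·0.00929 = 0 + j58.37 Ω
  C: Z = 1/(jωC) = -j/(ω·C) = 0 - j3.817e+04 Ω
Step 3 — Parallel branch: L || C = 1/(1/L + 1/C) = 0 + j58.46 Ω.
Step 4 — Series with R1: Z_total = R1 + (L || C) = 28.5 + j58.46 Ω = 65.04∠64.0° Ω.
Step 5 — Source phasor: V = 21∠60.0° V = 10.5 + j18.19 V.
Step 6 — Ohm's law: I = V / Z_total = (10.5 + j18.19) / (28.5 + j58.46) = 0.3221 - j0.02258 A.
Step 7 — Convert to polar: |I| = 0.3229 A, ∠I = -4.0°.

I = 0.3229∠-4.0° A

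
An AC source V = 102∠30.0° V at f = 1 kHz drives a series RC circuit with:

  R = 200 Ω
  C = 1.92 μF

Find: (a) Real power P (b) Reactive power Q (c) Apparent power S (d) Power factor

Step 1 — Angular frequency: ω = 2π·f = 2π·1000 = 6283 rad/s.
Step 2 — Component impedances:
  R: Z = R = 200 Ω
  C: Z = 1/(jωC) = -j/(ω·C) = 0 - j82.89 Ω
Step 3 — Series combination: Z_total = R + C = 200 - j82.89 Ω = 216.5∠-22.5° Ω.
Step 4 — Source phasor: V = 102∠30.0° V = 88.33 + j51 V.
Step 5 — Current: I = V / Z = 0.2867 + j0.3738 A = 0.4711∠52.5° A.
Step 6 — Complex power: S = V·I* = 44.39 - j18.4 VA.
Step 7 — Real power: P = Re(S) = 44.39 W.
Step 8 — Reactive power: Q = Im(S) = -18.4 VAR.
Step 9 — Apparent power: |S| = 48.06 VA.
Step 10 — Power factor: PF = P/|S| = 0.9238 (leading).

(a) P = 44.39 W  (b) Q = -18.4 VAR  (c) S = 48.06 VA  (d) PF = 0.9238 (leading)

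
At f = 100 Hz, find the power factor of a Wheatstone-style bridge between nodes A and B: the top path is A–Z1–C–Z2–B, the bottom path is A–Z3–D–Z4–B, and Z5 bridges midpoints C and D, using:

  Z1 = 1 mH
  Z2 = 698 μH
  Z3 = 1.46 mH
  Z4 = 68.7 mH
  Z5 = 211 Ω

Step 1 — Angular frequency: ω = 2π·f = 2π·100 = 628.3 rad/s.
Step 2 — Component impedances:
  Z1: Z = jωL = j·628.3·0.001 = 0 + j0.6283 Ω
  Z2: Z = jωL = j·628.3·0.000698 = 0 + j0.4386 Ω
  Z3: Z = jωL = j·628.3·0.00146 = 0 + j0.9173 Ω
  Z4: Z = jωL = j·628.3·0.0687 = 0 + j43.17 Ω
  Z5: Z = R = 211 Ω
Step 3 — Bridge requires nodal analysis (the Z5 bridge couples midpoints C and D, so the two paths cannot be reduced to a simple series/parallel combination). Setting node B to ground and injecting 1 A at node A, the 3-node admittance system at A, C, D solves to V_A = Z_AB = 0.00166 + j1.042 Ω = 1.042∠89.9° Ω.
Step 4 — Power factor: PF = cos(φ) = Re(Z)/|Z| = 0.00166/1.042 = 0.001593.
Step 5 — Type: Im(Z) = 1.042 ⇒ lagging (phase φ = 89.9°).

PF = 0.001593 (lagging, φ = 89.9°)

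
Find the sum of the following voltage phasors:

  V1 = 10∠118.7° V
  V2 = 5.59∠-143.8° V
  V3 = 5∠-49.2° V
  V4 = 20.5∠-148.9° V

Step 1 — Convert each phasor to rectangular form:
  V1 = 10·(cos(118.7°) + j·sin(118.7°)) = -4.802 + j8.771 V
  V2 = 5.59·(cos(-143.8°) + j·sin(-143.8°)) = -4.511 - j3.301 V
  V3 = 5·(cos(-49.2°) + j·sin(-49.2°)) = 3.267 - j3.785 V
  V4 = 20.5·(cos(-148.9°) + j·sin(-148.9°)) = -17.55 - j10.59 V
Step 2 — Sum components: V_total = -23.6 - j8.904 V.
Step 3 — Convert to polar: |V_total| = 25.22 V, ∠V_total = -159.3°.

V_total = 25.22∠-159.3° V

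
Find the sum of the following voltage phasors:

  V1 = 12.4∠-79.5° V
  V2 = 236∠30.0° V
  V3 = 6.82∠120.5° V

Step 1 — Convert each phasor to rectangular form:
  V1 = 12.4·(cos(-79.5°) + j·sin(-79.5°)) = 2.26 - j12.19 V
  V2 = 236·(cos(30.0°) + j·sin(30.0°)) = 204.4 + j118 V
  V3 = 6.82·(cos(120.5°) + j·sin(120.5°)) = -3.461 + j5.876 V
Step 2 — Sum components: V_total = 203.2 + j111.7 V.
Step 3 — Convert to polar: |V_total| = 231.9 V, ∠V_total = 28.8°.

V_total = 231.9∠28.8° V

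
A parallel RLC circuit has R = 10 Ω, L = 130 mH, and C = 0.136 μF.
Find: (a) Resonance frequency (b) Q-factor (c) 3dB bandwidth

Step 1 — Resonance: ω₀ = 1/√(LC) = 1/√(0.13·1.36e-07) = 7521 rad/s.
Step 2 — f₀ = ω₀/(2π) = 1197 Hz.
Step 3 — Parallel Q: Q = R/(ω₀L) = 10/(7521·0.13) = 0.01023.
Step 4 — Bandwidth: Δω = ω₀/Q = 7.353e+05 rad/s; BW = Δω/(2π) = 1.17e+05 Hz.

(a) f₀ = 1197 Hz  (b) Q = 0.01023  (c) BW = 1.17e+05 Hz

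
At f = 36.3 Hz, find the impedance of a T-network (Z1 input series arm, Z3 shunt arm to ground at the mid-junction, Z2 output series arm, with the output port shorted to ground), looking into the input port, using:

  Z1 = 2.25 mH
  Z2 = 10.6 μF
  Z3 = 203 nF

Step 1 — Angular frequency: ω = 2π·f = 2π·36.3 = 228.1 rad/s.
Step 2 — Component impedances:
  Z1: Z = jωL = j·228.1·0.00225 = 0 + j0.5132 Ω
  Z2: Z = 1/(jωC) = -j/(ω·C) = 0 - j413.6 Ω
  Z3: Z = 1/(jωC) = -j/(ω·C) = 0 - j2.16e+04 Ω
Step 3 — With the output port shorted to ground, the output series arm Z2 runs from the junction to ground; the shunt arm Z3 also runs from the junction to ground. They appear in parallel: Z3 || Z2 = 0 - j405.9 Ω.
Step 4 — Series with input arm Z1: Z_in = Z1 + (Z3 || Z2) = 0 - j405.3 Ω = 405.3∠-90.0° Ω.

Z = 0 - j405.3 Ω = 405.3∠-90.0° Ω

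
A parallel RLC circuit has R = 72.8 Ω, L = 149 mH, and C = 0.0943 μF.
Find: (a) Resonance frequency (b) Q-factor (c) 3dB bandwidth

Step 1 — Resonance: ω₀ = 1/√(LC) = 1/√(0.149·9.43e-08) = 8436 rad/s.
Step 2 — f₀ = ω₀/(2π) = 1343 Hz.
Step 3 — Parallel Q: Q = R/(ω₀L) = 72.8/(8436·0.149) = 0.05792.
Step 4 — Bandwidth: Δω = ω₀/Q = 1.457e+05 rad/s; BW = Δω/(2π) = 2.318e+04 Hz.

(a) f₀ = 1343 Hz  (b) Q = 0.05792  (c) BW = 2.318e+04 Hz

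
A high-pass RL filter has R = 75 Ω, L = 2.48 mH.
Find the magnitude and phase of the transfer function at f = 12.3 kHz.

Step 1 — Angular frequency: ω = 2π·1.23e+04 = 7.728e+04 rad/s.
Step 2 — Transfer function: H(jω) = jωL/(R + jωL).
Step 3 — Numerator jωL = j·191.7; denominator R + jωL = 75 + j191.7.
Step 4 — H = 0.8672 + j0.3393.
Step 5 — Magnitude: |H| = 0.9312 (-0.6 dB); phase: φ = 21.4°.

|H| = 0.9312 (-0.6 dB), φ = 21.4°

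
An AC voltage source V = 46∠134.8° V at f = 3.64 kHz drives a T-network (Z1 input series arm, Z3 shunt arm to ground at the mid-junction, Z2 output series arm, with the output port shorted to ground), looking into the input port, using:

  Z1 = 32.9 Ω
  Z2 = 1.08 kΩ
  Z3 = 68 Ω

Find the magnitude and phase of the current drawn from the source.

Step 1 — Angular frequency: ω = 2π·f = 2π·3640 = 2.287e+04 rad/s.
Step 2 — Component impedances:
  Z1: Z = R = 32.9 Ω
  Z2: Z = R = 1080 Ω
  Z3: Z = R = 68 Ω
Step 3 — With the output port shorted to ground, the output series arm Z2 runs from the junction to ground; the shunt arm Z3 also runs from the junction to ground. They appear in parallel: Z3 || Z2 = 63.97 Ω.
Step 4 — Series with input arm Z1: Z_in = Z1 + (Z3 || Z2) = 96.87 Ω = 96.87∠0.0° Ω.
Step 5 — Source phasor: V = 46∠134.8° V = -32.41 + j32.64 V.
Step 6 — Ohm's law: I = V / Z_total = (-32.41 + j32.64) / (96.87) = -0.3346 + j0.3369 A.
Step 7 — Convert to polar: |I| = 0.4749 A, ∠I = 134.8°.

I = 0.4749∠134.8° A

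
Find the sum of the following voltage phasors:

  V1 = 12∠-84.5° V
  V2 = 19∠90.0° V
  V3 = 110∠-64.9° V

Step 1 — Convert each phasor to rectangular form:
  V1 = 12·(cos(-84.5°) + j·sin(-84.5°)) = 1.15 - j11.94 V
  V2 = 19·(cos(90.0°) + j·sin(90.0°)) = 0 + j19 V
  V3 = 110·(cos(-64.9°) + j·sin(-64.9°)) = 46.66 - j99.61 V
Step 2 — Sum components: V_total = 47.81 - j92.56 V.
Step 3 — Convert to polar: |V_total| = 104.2 V, ∠V_total = -62.7°.

V_total = 104.2∠-62.7° V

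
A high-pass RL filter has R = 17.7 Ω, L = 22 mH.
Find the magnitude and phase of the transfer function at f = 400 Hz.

Step 1 — Angular frequency: ω = 2π·400 = 2513 rad/s.
Step 2 — Transfer function: H(jω) = jωL/(R + jωL).
Step 3 — Numerator jωL = j·55.29; denominator R + jωL = 17.7 + j55.29.
Step 4 — H = 0.907 + j0.2904.
Step 5 — Magnitude: |H| = 0.9524 (-0.4 dB); phase: φ = 17.8°.

|H| = 0.9524 (-0.4 dB), φ = 17.8°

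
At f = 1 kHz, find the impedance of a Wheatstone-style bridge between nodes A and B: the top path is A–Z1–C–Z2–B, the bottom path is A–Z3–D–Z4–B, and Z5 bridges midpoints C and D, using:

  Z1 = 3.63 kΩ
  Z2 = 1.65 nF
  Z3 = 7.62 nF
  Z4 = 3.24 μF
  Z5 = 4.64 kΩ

Step 1 — Angular frequency: ω = 2π·f = 2π·1000 = 6283 rad/s.
Step 2 — Component impedances:
  Z1: Z = R = 3630 Ω
  Z2: Z = 1/(jωC) = -j/(ω·C) = 0 - j9.646e+04 Ω
  Z3: Z = 1/(jωC) = -j/(ω·C) = 0 - j2.089e+04 Ω
  Z4: Z = 1/(jωC) = -j/(ω·C) = 0 - j49.12 Ω
  Z5: Z = R = 4640 Ω
Step 3 — Bridge requires nodal analysis (the Z5 bridge couples midpoints C and D, so the two paths cannot be reduced to a simple series/parallel combination). Setting node B to ground and injecting 1 A at node A, the 3-node admittance system at A, C, D solves to V_A = Z_AB = 7009 - j3011 Ω = 7628∠-23.3° Ω.

Z = 7009 - j3011 Ω = 7628∠-23.3° Ω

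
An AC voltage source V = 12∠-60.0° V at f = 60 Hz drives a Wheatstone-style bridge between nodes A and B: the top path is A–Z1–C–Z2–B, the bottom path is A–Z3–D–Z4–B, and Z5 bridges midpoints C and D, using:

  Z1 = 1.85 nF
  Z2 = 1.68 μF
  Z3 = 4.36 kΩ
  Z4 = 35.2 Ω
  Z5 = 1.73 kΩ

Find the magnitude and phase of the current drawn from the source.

Step 1 — Angular frequency: ω = 2π·f = 2π·60 = 377 rad/s.
Step 2 — Component impedances:
  Z1: Z = 1/(jωC) = -j/(ω·C) = 0 - j1.434e+06 Ω
  Z2: Z = 1/(jωC) = -j/(ω·C) = 0 - j1579 Ω
  Z3: Z = R = 4360 Ω
  Z4: Z = R = 35.2 Ω
  Z5: Z = R = 1730 Ω
Step 3 — Bridge requires nodal analysis (the Z5 bridge couples midpoints C and D, so the two paths cannot be reduced to a simple series/parallel combination). Setting node B to ground and injecting 1 A at node A, the 3-node admittance system at A, C, D solves to V_A = Z_AB = 4395 - j13.72 Ω = 4395∠-0.2° Ω.
Step 4 — Source phasor: V = 12∠-60.0° V = 6 - j10.39 V.
Step 5 — Ohm's law: I = V / Z_total = (6 - j10.39) / (4395 - j13.72) = 0.001373 - j0.00236 A.
Step 6 — Convert to polar: |I| = 0.00273 A, ∠I = -59.8°.

I = 0.00273∠-59.8° A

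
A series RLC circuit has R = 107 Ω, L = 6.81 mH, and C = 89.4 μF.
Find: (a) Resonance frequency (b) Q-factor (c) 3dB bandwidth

Step 1 — Resonance: ω₀ = 1/√(LC) = 1/√(0.00681·8.94e-05) = 1282 rad/s.
Step 2 — f₀ = ω₀/(2π) = 204 Hz.
Step 3 — Series Q: Q = ω₀L/R = 1282·0.00681/107 = 0.08157.
Step 4 — Bandwidth: Δω = ω₀/Q = 1.571e+04 rad/s; BW = Δω/(2π) = 2501 Hz.

(a) f₀ = 204 Hz  (b) Q = 0.08157  (c) BW = 2501 Hz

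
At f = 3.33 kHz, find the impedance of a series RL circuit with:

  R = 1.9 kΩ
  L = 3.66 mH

Step 1 — Angular frequency: ω = 2π·f = 2π·3330 = 2.092e+04 rad/s.
Step 2 — Component impedances:
  R: Z = R = 1900 Ω
  L: Z = jωL = j·2.092e+04·0.00366 = 0 + j76.58 Ω
Step 3 — Series combination: Z_total = R + L = 1900 + j76.58 Ω = 1902∠2.3° Ω.

Z = 1900 + j76.58 Ω = 1902∠2.3° Ω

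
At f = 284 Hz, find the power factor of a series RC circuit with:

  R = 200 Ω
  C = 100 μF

Step 1 — Angular frequency: ω = 2π·f = 2π·284 = 1784 rad/s.
Step 2 — Component impedances:
  R: Z = R = 200 Ω
  C: Z = 1/(jωC) = -j/(ω·C) = 0 - j5.604 Ω
Step 3 — Series combination: Z_total = R + C = 200 - j5.604 Ω = 200.1∠-1.6° Ω.
Step 4 — Power factor: PF = cos(φ) = Re(Z)/|Z| = 200/200.08 = 0.9996.
Step 5 — Type: Im(Z) = -5.604 ⇒ leading (phase φ = -1.6°).

PF = 0.9996 (leading, φ = -1.6°)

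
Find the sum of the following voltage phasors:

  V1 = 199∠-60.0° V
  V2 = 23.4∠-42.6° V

Step 1 — Convert each phasor to rectangular form:
  V1 = 199·(cos(-60.0°) + j·sin(-60.0°)) = 99.5 - j172.3 V
  V2 = 23.4·(cos(-42.6°) + j·sin(-42.6°)) = 17.22 - j15.84 V
Step 2 — Sum components: V_total = 116.7 - j188.2 V.
Step 3 — Convert to polar: |V_total| = 221.4 V, ∠V_total = -58.2°.

V_total = 221.4∠-58.2° V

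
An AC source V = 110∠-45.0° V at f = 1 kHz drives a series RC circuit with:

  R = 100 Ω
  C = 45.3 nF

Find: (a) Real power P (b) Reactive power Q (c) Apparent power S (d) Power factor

Step 1 — Angular frequency: ω = 2π·f = 2π·1000 = 6283 rad/s.
Step 2 — Component impedances:
  R: Z = R = 100 Ω
  C: Z = 1/(jωC) = -j/(ω·C) = 0 - j3513 Ω
Step 3 — Series combination: Z_total = R + C = 100 - j3513 Ω = 3515∠-88.4° Ω.
Step 4 — Source phasor: V = 110∠-45.0° V = 77.78 - j77.78 V.
Step 5 — Current: I = V / Z = 0.02275 + j0.02149 A = 0.0313∠43.4° A.
Step 6 — Complex power: S = V·I* = 0.09795 - j3.441 VA.
Step 7 — Real power: P = Re(S) = 0.09795 W.
Step 8 — Reactive power: Q = Im(S) = -3.441 VAR.
Step 9 — Apparent power: |S| = 3.443 VA.
Step 10 — Power factor: PF = P/|S| = 0.02845 (leading).

(a) P = 0.09795 W  (b) Q = -3.441 VAR  (c) S = 3.443 VA  (d) PF = 0.02845 (leading)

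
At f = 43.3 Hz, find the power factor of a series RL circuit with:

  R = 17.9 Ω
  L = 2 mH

Step 1 — Angular frequency: ω = 2π·f = 2π·43.3 = 272.1 rad/s.
Step 2 — Component impedances:
  R: Z = R = 17.9 Ω
  L: Z = jωL = j·272.1·0.002 = 0 + j0.5441 Ω
Step 3 — Series combination: Z_total = R + L = 17.9 + j0.5441 Ω = 17.91∠1.7° Ω.
Step 4 — Power factor: PF = cos(φ) = Re(Z)/|Z| = 17.9/17.9083 = 0.9995.
Step 5 — Type: Im(Z) = 0.5441 ⇒ lagging (phase φ = 1.7°).

PF = 0.9995 (lagging, φ = 1.7°)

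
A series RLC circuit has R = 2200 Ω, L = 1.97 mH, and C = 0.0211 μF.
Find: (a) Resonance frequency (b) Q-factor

Step 1 — Resonance condition Im(Z)=0 gives ω₀ = 1/√(LC).
Step 2 — ω₀ = 1/√(0.00197·2.11e-08) = 1.551e+05 rad/s.
Step 3 — f₀ = ω₀/(2π) = 2.469e+04 Hz.
Step 4 — Series Q: Q = ω₀L/R = 1.551e+05·0.00197/2200 = 0.1389.

(a) f₀ = 2.469e+04 Hz  (b) Q = 0.1389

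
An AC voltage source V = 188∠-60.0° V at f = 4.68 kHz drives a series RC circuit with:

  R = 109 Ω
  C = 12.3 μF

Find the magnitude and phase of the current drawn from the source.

Step 1 — Angular frequency: ω = 2π·f = 2π·4680 = 2.941e+04 rad/s.
Step 2 — Component impedances:
  R: Z = R = 109 Ω
  C: Z = 1/(jωC) = -j/(ω·C) = 0 - j2.765 Ω
Step 3 — Series combination: Z_total = R + C = 109 - j2.765 Ω = 109∠-1.5° Ω.
Step 4 — Source phasor: V = 188∠-60.0° V = 94 - j162.8 V.
Step 5 — Ohm's law: I = V / Z_total = (94 - j162.8) / (109 - j2.765) = 0.8997 - j1.471 A.
Step 6 — Convert to polar: |I| = 1.724 A, ∠I = -58.5°.

I = 1.724∠-58.5° A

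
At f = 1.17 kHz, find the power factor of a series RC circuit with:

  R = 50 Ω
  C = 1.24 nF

Step 1 — Angular frequency: ω = 2π·f = 2π·1170 = 7351 rad/s.
Step 2 — Component impedances:
  R: Z = R = 50 Ω
  C: Z = 1/(jωC) = -j/(ω·C) = 0 - j1.097e+05 Ω
Step 3 — Series combination: Z_total = R + C = 50 - j1.097e+05 Ω = 1.097e+05∠-90.0° Ω.
Step 4 — Power factor: PF = cos(φ) = Re(Z)/|Z| = 50/1.097e+05 = 0.0004558.
Step 5 — Type: Im(Z) = -1.097e+05 ⇒ leading (phase φ = -90.0°).

PF = 0.0004558 (leading, φ = -90.0°)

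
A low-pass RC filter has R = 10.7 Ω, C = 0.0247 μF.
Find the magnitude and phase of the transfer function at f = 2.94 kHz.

Step 1 — Angular frequency: ω = 2π·2940 = 1.847e+04 rad/s.
Step 2 — Transfer function: H(jω) = 1/(1 + jωRC).
Step 3 — Denominator: 1 + jωRC = 1 + j·1.847e+04·10.7·2.47e-08 = 1 + j0.004882.
Step 4 — H = 1 - j0.004882.
Step 5 — Magnitude: |H| = 1 (-0.0 dB); phase: φ = -0.3°.

|H| = 1 (-0.0 dB), φ = -0.3°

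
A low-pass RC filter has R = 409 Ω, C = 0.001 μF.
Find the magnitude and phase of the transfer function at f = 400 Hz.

Step 1 — Angular frequency: ω = 2π·400 = 2513 rad/s.
Step 2 — Transfer function: H(jω) = 1/(1 + jωRC).
Step 3 — Denominator: 1 + jωRC = 1 + j·2513·409·1e-09 = 1 + j0.001028.
Step 4 — H = 1 - j0.001028.
Step 5 — Magnitude: |H| = 1 (-0.0 dB); phase: φ = -0.1°.

|H| = 1 (-0.0 dB), φ = -0.1°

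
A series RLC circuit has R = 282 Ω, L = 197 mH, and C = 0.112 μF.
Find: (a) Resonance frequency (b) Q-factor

Step 1 — Resonance condition Im(Z)=0 gives ω₀ = 1/√(LC).
Step 2 — ω₀ = 1/√(0.197·1.12e-07) = 6732 rad/s.
Step 3 — f₀ = ω₀/(2π) = 1071 Hz.
Step 4 — Series Q: Q = ω₀L/R = 6732·0.197/282 = 4.703.

(a) f₀ = 1071 Hz  (b) Q = 4.703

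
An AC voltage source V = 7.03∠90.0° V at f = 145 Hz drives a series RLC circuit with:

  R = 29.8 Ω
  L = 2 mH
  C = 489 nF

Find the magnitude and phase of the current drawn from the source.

Step 1 — Angular frequency: ω = 2π·f = 2π·145 = 911.1 rad/s.
Step 2 — Component impedances:
  R: Z = R = 29.8 Ω
  L: Z = jωL = j·911.1·0.002 = 0 + j1.822 Ω
  C: Z = 1/(jωC) = -j/(ω·C) = 0 - j2245 Ω
Step 3 — Series combination: Z_total = R + L + C = 29.8 - j2243 Ω = 2243∠-89.2° Ω.
Step 4 — Source phasor: V = 7.03∠90.0° V = 0 + j7.03 V.
Step 5 — Ohm's law: I = V / Z_total = (0 + j7.03) / (29.8 - j2243) = -0.003134 + j4.164e-05 A.
Step 6 — Convert to polar: |I| = 0.003134 A, ∠I = 179.2°.

I = 0.003134∠179.2° A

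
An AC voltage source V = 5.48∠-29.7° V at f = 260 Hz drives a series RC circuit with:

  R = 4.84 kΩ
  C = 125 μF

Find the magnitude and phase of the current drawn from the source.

Step 1 — Angular frequency: ω = 2π·f = 2π·260 = 1634 rad/s.
Step 2 — Component impedances:
  R: Z = R = 4840 Ω
  C: Z = 1/(jωC) = -j/(ω·C) = 0 - j4.897 Ω
Step 3 — Series combination: Z_total = R + C = 4840 - j4.897 Ω = 4840∠-0.1° Ω.
Step 4 — Source phasor: V = 5.48∠-29.7° V = 4.76 - j2.715 V.
Step 5 — Ohm's law: I = V / Z_total = (4.76 - j2.715) / (4840 - j4.897) = 0.0009841 - j0.00056 A.
Step 6 — Convert to polar: |I| = 0.001132 A, ∠I = -29.6°.

I = 0.001132∠-29.6° A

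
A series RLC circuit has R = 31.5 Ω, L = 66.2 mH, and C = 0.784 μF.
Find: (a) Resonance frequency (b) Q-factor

Step 1 — Resonance condition Im(Z)=0 gives ω₀ = 1/√(LC).
Step 2 — ω₀ = 1/√(0.0662·7.84e-07) = 4389 rad/s.
Step 3 — f₀ = ω₀/(2π) = 698.6 Hz.
Step 4 — Series Q: Q = ω₀L/R = 4389·0.0662/31.5 = 9.225.

(a) f₀ = 698.6 Hz  (b) Q = 9.225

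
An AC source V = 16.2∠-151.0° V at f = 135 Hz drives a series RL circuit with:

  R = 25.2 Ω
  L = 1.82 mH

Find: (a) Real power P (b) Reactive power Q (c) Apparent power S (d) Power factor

Step 1 — Angular frequency: ω = 2π·f = 2π·135 = 848.2 rad/s.
Step 2 — Component impedances:
  R: Z = R = 25.2 Ω
  L: Z = jωL = j·848.2·0.00182 = 0 + j1.544 Ω
Step 3 — Series combination: Z_total = R + L = 25.2 + j1.544 Ω = 25.25∠3.5° Ω.
Step 4 — Source phasor: V = 16.2∠-151.0° V = -14.17 - j7.854 V.
Step 5 — Current: I = V / Z = -0.5792 - j0.2762 A = 0.6417∠-154.5° A.
Step 6 — Complex power: S = V·I* = 10.38 + j0.6356 VA.
Step 7 — Real power: P = Re(S) = 10.38 W.
Step 8 — Reactive power: Q = Im(S) = 0.6356 VAR.
Step 9 — Apparent power: |S| = 10.39 VA.
Step 10 — Power factor: PF = P/|S| = 0.9981 (lagging).

(a) P = 10.38 W  (b) Q = 0.6356 VAR  (c) S = 10.39 VA  (d) PF = 0.9981 (lagging)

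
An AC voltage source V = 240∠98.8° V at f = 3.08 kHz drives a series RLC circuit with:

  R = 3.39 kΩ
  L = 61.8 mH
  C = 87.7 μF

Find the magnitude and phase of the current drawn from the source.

Step 1 — Angular frequency: ω = 2π·f = 2π·3080 = 1.935e+04 rad/s.
Step 2 — Component impedances:
  R: Z = R = 3390 Ω
  L: Z = jωL = j·1.935e+04·0.0618 = 0 + j1196 Ω
  C: Z = 1/(jωC) = -j/(ω·C) = 0 - j0.5892 Ω
Step 3 — Series combination: Z_total = R + L + C = 3390 + j1195 Ω = 3595∠19.4° Ω.
Step 4 — Source phasor: V = 240∠98.8° V = -36.72 + j237.2 V.
Step 5 — Ohm's law: I = V / Z_total = (-36.72 + j237.2) / (3390 + j1195) = 0.01231 + j0.06562 A.
Step 6 — Convert to polar: |I| = 0.06677 A, ∠I = 79.4°.

I = 0.06677∠79.4° A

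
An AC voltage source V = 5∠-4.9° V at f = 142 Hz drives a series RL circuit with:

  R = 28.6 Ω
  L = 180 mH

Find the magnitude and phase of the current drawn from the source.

Step 1 — Angular frequency: ω = 2π·f = 2π·142 = 892.2 rad/s.
Step 2 — Component impedances:
  R: Z = R = 28.6 Ω
  L: Z = jωL = j·892.2·0.18 = 0 + j160.6 Ω
Step 3 — Series combination: Z_total = R + L = 28.6 + j160.6 Ω = 163.1∠79.9° Ω.
Step 4 — Source phasor: V = 5∠-4.9° V = 4.982 - j0.4271 V.
Step 5 — Ohm's law: I = V / Z_total = (4.982 - j0.4271) / (28.6 + j160.6) = 0.002777 - j0.03053 A.
Step 6 — Convert to polar: |I| = 0.03065 A, ∠I = -84.8°.

I = 0.03065∠-84.8° A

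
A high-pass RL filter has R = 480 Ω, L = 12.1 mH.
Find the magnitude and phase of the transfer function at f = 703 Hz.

Step 1 — Angular frequency: ω = 2π·703 = 4417 rad/s.
Step 2 — Transfer function: H(jω) = jωL/(R + jωL).
Step 3 — Numerator jωL = j·53.45; denominator R + jωL = 480 + j53.45.
Step 4 — H = 0.01225 + j0.11.
Step 5 — Magnitude: |H| = 0.1107 (-19.1 dB); phase: φ = 83.6°.

|H| = 0.1107 (-19.1 dB), φ = 83.6°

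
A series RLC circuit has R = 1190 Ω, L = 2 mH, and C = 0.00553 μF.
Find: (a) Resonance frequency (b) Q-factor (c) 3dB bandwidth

Step 1 — Resonance: ω₀ = 1/√(LC) = 1/√(0.002·5.53e-09) = 3.007e+05 rad/s.
Step 2 — f₀ = ω₀/(2π) = 4.786e+04 Hz.
Step 3 — Series Q: Q = ω₀L/R = 3.007e+05·0.002/1190 = 0.5054.
Step 4 — Bandwidth: Δω = ω₀/Q = 5.95e+05 rad/s; BW = Δω/(2π) = 9.47e+04 Hz.

(a) f₀ = 4.786e+04 Hz  (b) Q = 0.5054  (c) BW = 9.47e+04 Hz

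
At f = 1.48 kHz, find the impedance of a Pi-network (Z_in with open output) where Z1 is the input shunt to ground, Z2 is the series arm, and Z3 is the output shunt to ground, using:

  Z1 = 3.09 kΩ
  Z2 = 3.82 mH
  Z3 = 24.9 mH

Step 1 — Angular frequency: ω = 2π·f = 2π·1480 = 9299 rad/s.
Step 2 — Component impedances:
  Z1: Z = R = 3090 Ω
  Z2: Z = jωL = j·9299·0.00382 = 0 + j35.52 Ω
  Z3: Z = jωL = j·9299·0.0249 = 0 + j231.5 Ω
Step 3 — With open output, the series arm Z2 and the output shunt Z3 appear in series to ground: Z2 + Z3 = 0 + j267.1 Ω.
Step 4 — Parallel with input shunt Z1: Z_in = Z1 || (Z2 + Z3) = 22.91 + j265.1 Ω = 266.1∠85.1° Ω.

Z = 22.91 + j265.1 Ω = 266.1∠85.1° Ω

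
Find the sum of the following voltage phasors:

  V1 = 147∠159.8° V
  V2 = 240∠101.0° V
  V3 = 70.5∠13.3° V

Step 1 — Convert each phasor to rectangular form:
  V1 = 147·(cos(159.8°) + j·sin(159.8°)) = -138 + j50.76 V
  V2 = 240·(cos(101.0°) + j·sin(101.0°)) = -45.79 + j235.6 V
  V3 = 70.5·(cos(13.3°) + j·sin(13.3°)) = 68.61 + j16.22 V
Step 2 — Sum components: V_total = -115.1 + j302.6 V.
Step 3 — Convert to polar: |V_total| = 323.7 V, ∠V_total = 110.8°.

V_total = 323.7∠110.8° V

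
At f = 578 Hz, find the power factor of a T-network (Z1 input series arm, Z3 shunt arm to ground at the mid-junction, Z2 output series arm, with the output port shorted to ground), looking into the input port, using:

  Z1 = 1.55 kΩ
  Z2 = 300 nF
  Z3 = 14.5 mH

Step 1 — Angular frequency: ω = 2π·f = 2π·578 = 3632 rad/s.
Step 2 — Component impedances:
  Z1: Z = R = 1550 Ω
  Z2: Z = 1/(jωC) = -j/(ω·C) = 0 - j917.8 Ω
  Z3: Z = jωL = j·3632·0.0145 = 0 + j52.66 Ω
Step 3 — With the output port shorted to ground, the output series arm Z2 runs from the junction to ground; the shunt arm Z3 also runs from the junction to ground. They appear in parallel: Z3 || Z2 = 0 + j55.86 Ω.
Step 4 — Series with input arm Z1: Z_in = Z1 + (Z3 || Z2) = 1550 + j55.86 Ω = 1551∠2.1° Ω.
Step 5 — Power factor: PF = cos(φ) = Re(Z)/|Z| = 1550/1551 = 0.9994.
Step 6 — Type: Im(Z) = 55.86 ⇒ lagging (phase φ = 2.1°).

PF = 0.9994 (lagging, φ = 2.1°)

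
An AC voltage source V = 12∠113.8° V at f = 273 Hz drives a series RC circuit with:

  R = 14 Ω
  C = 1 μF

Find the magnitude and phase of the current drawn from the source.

Step 1 — Angular frequency: ω = 2π·f = 2π·273 = 1715 rad/s.
Step 2 — Component impedances:
  R: Z = R = 14 Ω
  C: Z = 1/(jωC) = -j/(ω·C) = 0 - j583 Ω
Step 3 — Series combination: Z_total = R + C = 14 - j583 Ω = 583.2∠-88.6° Ω.
Step 4 — Source phasor: V = 12∠113.8° V = -4.843 + j10.98 V.
Step 5 — Ohm's law: I = V / Z_total = (-4.843 + j10.98) / (14 - j583) = -0.01902 - j0.00785 A.
Step 6 — Convert to polar: |I| = 0.02058 A, ∠I = -157.6°.

I = 0.02058∠-157.6° A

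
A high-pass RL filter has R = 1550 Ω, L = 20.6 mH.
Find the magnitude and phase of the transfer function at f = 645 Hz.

Step 1 — Angular frequency: ω = 2π·645 = 4053 rad/s.
Step 2 — Transfer function: H(jω) = jωL/(R + jωL).
Step 3 — Numerator jωL = j·83.48; denominator R + jωL = 1550 + j83.48.
Step 4 — H = 0.002893 + j0.05371.
Step 5 — Magnitude: |H| = 0.05378 (-25.4 dB); phase: φ = 86.9°.

|H| = 0.05378 (-25.4 dB), φ = 86.9°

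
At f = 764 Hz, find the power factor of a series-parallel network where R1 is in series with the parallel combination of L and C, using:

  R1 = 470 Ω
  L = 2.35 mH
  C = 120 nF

Step 1 — Angular frequency: ω = 2π·f = 2π·764 = 4800 rad/s.
Step 2 — Component impedances:
  R1: Z = R = 470 Ω
  L: Z = jωL = j·4800·0.00235 = 0 + j11.28 Ω
  C: Z = 1/(jωC) = -j/(ω·C) = 0 - j1736 Ω
Step 3 — Parallel branch: L || C = 1/(1/L + 1/C) = 0 + j11.35 Ω.
Step 4 — Series with R1: Z_total = R1 + (L || C) = 470 + j11.35 Ω = 470.1∠1.4° Ω.
Step 5 — Power factor: PF = cos(φ) = Re(Z)/|Z| = 470/470.14 = 0.9997.
Step 6 — Type: Im(Z) = 11.35 ⇒ lagging (phase φ = 1.4°).

PF = 0.9997 (lagging, φ = 1.4°)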